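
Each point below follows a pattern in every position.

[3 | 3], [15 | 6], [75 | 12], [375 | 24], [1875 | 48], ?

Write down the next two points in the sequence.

[9375 | 96], [46875 | 192]

First slot: ×5 each step; 3, 15, 75, 375, 1875 → 9375 → 46875.
Second slot: ×2 each step, so 3, 6, 12, 24, 48 → 96 → 192.
So the next two points are [9375 | 96] and [46875 | 192].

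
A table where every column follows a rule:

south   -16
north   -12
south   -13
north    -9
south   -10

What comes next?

north  -6

Direction: south, north, south, north, south → north (alternates south ↔ north).
Second component: alternating steps +4, −1, +4, −1, …, so -16, -12, -13, -9, -10 → -6.
Combining the parts gives north  -6.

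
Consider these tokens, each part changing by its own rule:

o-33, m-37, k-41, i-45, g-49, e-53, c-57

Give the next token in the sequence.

a-61

Letter: letters move back 2 places in the alphabet; o, m, k, i, g, e, c → a.
Second component goes 33, 37, 41, 45, 49, 53, 57 → 61 (+4 each step).
Putting it together: a-61.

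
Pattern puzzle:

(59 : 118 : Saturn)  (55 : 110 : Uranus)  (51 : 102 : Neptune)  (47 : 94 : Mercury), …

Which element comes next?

(43 : 86 : Venus)

First slot goes 59, 55, 51, 47 → 43 (−4 each step).
Second slot: 118, 110, 102, 94 → 86 (always 2 × the first slot).
Planet: runs through the planets Mercury→Neptune; Saturn, Uranus, Neptune, Mercury → Venus.
Putting it together: (43 : 86 : Venus).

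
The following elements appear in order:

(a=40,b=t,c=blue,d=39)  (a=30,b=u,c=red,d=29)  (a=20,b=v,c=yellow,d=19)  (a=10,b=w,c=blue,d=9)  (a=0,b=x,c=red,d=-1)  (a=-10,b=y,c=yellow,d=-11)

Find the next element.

A goes 40, 30, 20, 10, 0, -10 → -20 (−10 each step).
B: letters move forward 1 place in the alphabet, so t, u, v, w, x, y → z.
C: repeats blue → red → yellow; blue, red, yellow, blue, red, yellow → blue.
D: 39, 29, 19, 9, -1, -11 → -21 (always 1 less than the a).
So the next element is (a=-20,b=z,c=blue,d=-21).

(a=-20,b=z,c=blue,d=-21)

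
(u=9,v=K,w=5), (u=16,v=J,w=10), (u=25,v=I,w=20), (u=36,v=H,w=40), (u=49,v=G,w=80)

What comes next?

For the u, perfect squares: 3², 4², 5², …: 9, 16, 25, 36, 49 → 64.
V — letters move back 1 place in the alphabet: K, J, I, H, G → F.
W: ×2 each step, so 5, 10, 20, 40, 80 → 160.
Combining the parts gives (u=64,v=F,w=160).

(u=64,v=F,w=160)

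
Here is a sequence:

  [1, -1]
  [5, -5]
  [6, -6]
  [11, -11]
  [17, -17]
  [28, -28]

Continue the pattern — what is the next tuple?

[45, -45]

First part: each term is the sum of the two before it, so 1, 5, 6, 11, 17, 28 → 45.
Second part goes -1, -5, -6, -11, -17, -28 → -45 (always the negative of the first part).
Putting it together: [45, -45].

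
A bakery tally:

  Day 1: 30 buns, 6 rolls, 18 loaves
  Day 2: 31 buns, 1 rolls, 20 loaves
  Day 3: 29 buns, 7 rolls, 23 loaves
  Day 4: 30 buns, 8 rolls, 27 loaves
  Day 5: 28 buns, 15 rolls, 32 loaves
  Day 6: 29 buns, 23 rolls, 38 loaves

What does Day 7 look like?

27 buns, 38 rolls, 45 loaves

Buns: alternating steps +1, −2, +1, −2, …; 30, 31, 29, 30, 28, 29 → 27.
Rolls: 6, 1, 7, 8, 15, 23 → 38 (each term is the sum of the two before it).
Loaves: 18, 20, 23, 27, 32, 38 → 45 (differences are 2, 3, 4, … (increasing by 1 each time)).
Putting it together: 27 buns, 38 rolls, 45 loaves.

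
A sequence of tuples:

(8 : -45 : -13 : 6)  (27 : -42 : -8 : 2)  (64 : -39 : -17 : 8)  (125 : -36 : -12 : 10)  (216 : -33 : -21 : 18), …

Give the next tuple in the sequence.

First part: 8, 27, 64, 125, 216 → 343 (perfect cubes: 2³, 3³, 4³, …).
Second part — +3 each step: -45, -42, -39, -36, -33 → -30.
Third part: alternating steps +5, −9, +5, −9, …, so -13, -8, -17, -12, -21 → -16.
Fourth part: each term is the sum of the two before it; 6, 2, 8, 10, 18 → 28.
Combining the parts gives (343 : -30 : -16 : 28).

(343 : -30 : -16 : 28)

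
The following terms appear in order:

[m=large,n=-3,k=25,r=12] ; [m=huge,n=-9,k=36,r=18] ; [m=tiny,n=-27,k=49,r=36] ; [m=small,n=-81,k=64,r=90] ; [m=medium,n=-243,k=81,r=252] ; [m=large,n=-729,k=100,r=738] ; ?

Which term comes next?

M: repeats large → huge → tiny → small → medium, so large, huge, tiny, small, medium, large → huge.
For the n, ×3 each step: -3, -9, -27, -81, -243, -729 → -2187.
For the k, perfect squares: 5², 6², 7², …: 25, 36, 49, 64, 81, 100 → 121.
R — together with the n always sums to 9: 12, 18, 36, 90, 252, 738 → 2196.
Combining the parts gives [m=huge,n=-2187,k=121,r=2196].

[m=huge,n=-2187,k=121,r=2196]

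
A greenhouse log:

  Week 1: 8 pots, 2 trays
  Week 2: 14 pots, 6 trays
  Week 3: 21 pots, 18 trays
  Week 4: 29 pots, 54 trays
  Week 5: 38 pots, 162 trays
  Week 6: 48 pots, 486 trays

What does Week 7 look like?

59 pots, 1458 trays

Pots — differences are 6, 7, 8, … (increasing by 1 each time): 8, 14, 21, 29, 38, 48 → 59.
Trays: ×3 each step; 2, 6, 18, 54, 162, 486 → 1458.
Combining the parts gives 59 pots, 1458 trays.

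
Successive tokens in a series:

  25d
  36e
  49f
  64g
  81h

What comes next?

First component goes 25, 36, 49, 64, 81 → 100 (perfect squares: 5², 6², 7², …).
For the letter, letters move forward 1 place in the alphabet: d, e, f, g, h → i.
Putting it together: 100i.

100i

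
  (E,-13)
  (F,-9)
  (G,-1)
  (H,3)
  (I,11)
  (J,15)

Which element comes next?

Letter: letters move forward 1 place in the alphabet; E, F, G, H, I, J → K.
Second value: -13, -9, -1, 3, 11, 15 → 23 (alternating steps +4, +8, +4, +8, …).
Combining the parts gives (K,23).

(K,23)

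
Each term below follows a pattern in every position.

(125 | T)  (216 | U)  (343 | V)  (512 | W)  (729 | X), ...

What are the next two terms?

(1000 | Y), (1331 | Z)

First component goes 125, 216, 343, 512, 729 → 1000 → 1331 (perfect cubes: 5³, 6³, 7³, …).
Letter: letters move forward 1 place in the alphabet; T, U, V, W, X → Y → Z.
Putting the parts together: (1000 | Y) and then (1331 | Z).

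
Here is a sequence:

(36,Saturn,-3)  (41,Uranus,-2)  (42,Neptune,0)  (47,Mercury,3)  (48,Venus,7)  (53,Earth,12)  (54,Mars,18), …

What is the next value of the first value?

59

First value: alternating steps +5, +1, +5, +1, …; 36, 41, 42, 47, 48, 53, 54 → 59.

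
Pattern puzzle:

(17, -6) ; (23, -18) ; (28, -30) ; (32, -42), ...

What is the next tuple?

First entry — differences are 6, 5, 4, … (decreasing by 1 each time): 17, 23, 28, 32 → 35.
Second entry goes -6, -18, -30, -42 → -54 (−12 each step).
Putting it together: (35, -54).

(35, -54)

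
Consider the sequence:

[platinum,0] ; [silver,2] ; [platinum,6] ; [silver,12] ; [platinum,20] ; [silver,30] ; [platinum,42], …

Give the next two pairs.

Metal goes platinum, silver, platinum, silver, platinum, silver, platinum → silver → platinum (alternates platinum ↔ silver).
For the second value, differences are 2, 4, 6, … (increasing by 2 each time): 0, 2, 6, 12, 20, 30, 42 → 56 → 72.
So the next two pairs are [silver,56] and [platinum,72].

[silver,56], [platinum,72]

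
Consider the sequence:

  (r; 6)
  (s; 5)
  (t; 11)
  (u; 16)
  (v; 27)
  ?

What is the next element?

(w; 43)

Letter — letters move forward 1 place in the alphabet: r, s, t, u, v → w.
For the second entry, each term is the sum of the two before it: 6, 5, 11, 16, 27 → 43.
So the next element is (w; 43).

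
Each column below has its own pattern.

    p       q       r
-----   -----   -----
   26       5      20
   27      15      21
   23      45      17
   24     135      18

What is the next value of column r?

14

Column p goes 26, 27, 23, 24 → 20 (alternating steps +1, −4, +1, −4, …).
Column q: 5, 15, 45, 135 → 405 (×3 each step).
Column r: 20, 21, 17, 18 → 14 (always 6 less than the column p).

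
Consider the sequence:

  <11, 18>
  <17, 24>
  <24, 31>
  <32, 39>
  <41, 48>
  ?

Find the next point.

For the first component, differences are 6, 7, 8, … (increasing by 1 each time): 11, 17, 24, 32, 41 → 51.
Second component goes 18, 24, 31, 39, 48 → 58 (always 7 more than the first component).
So the next point is <51, 58>.

<51, 58>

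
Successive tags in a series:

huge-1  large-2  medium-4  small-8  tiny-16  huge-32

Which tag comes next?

Size: repeats huge → large → medium → small → tiny, so huge, large, medium, small, tiny, huge → large.
Second component — ×2 each step: 1, 2, 4, 8, 16, 32 → 64.
So the next tag is large-64.

large-64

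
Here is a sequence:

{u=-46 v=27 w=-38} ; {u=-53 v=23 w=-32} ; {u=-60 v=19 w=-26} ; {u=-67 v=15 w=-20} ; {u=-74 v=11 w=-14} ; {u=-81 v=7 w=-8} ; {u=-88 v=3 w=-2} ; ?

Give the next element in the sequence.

For the u, −7 each step: -46, -53, -60, -67, -74, -81, -88 → -95.
For the v, −4 each step: 27, 23, 19, 15, 11, 7, 3 → -1.
W — +6 each step: -38, -32, -26, -20, -14, -8, -2 → 4.
Putting it together: {u=-95 v=-1 w=4}.

{u=-95 v=-1 w=4}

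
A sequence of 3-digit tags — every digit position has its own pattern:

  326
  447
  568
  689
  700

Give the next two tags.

First digit — +1 each step, mod 10: 3, 4, 5, 6, 7 → 8 → 9.
Second digit: +2 each step, mod 10; 2, 4, 6, 8, 0 → 2 → 4.
For the third digit, +1 each step, mod 10: 6, 7, 8, 9, 0 → 1 → 2.
Putting the parts together: 821 and then 942.

821, 942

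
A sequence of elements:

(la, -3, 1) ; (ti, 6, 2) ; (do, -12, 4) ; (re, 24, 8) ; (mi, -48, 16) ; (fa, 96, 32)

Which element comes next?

Note: la, ti, do, re, mi, fa → sol (runs through the solfège scale do→ti).
Second coordinate: -3, 6, -12, 24, -48, 96 → -192 (×(-2) each step).
Third coordinate: ×2 each step, so 1, 2, 4, 8, 16, 32 → 64.
Combining the parts gives (sol, -192, 64).

(sol, -192, 64)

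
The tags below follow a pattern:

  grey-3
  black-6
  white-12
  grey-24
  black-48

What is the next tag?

white-96

Shade goes grey, black, white, grey, black → white (repeats grey → black → white).
Second component — ×2 each step: 3, 6, 12, 24, 48 → 96.
Putting it together: white-96.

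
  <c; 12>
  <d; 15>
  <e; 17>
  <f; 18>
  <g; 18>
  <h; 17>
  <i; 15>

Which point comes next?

Letter: c, d, e, f, g, h, i → j (letters move forward 1 place in the alphabet).
Second coordinate: 12, 15, 17, 18, 18, 17, 15 → 12 (differences are 3, 2, 1, … (decreasing by 1 each time)).
So the next point is <j; 12>.

<j; 12>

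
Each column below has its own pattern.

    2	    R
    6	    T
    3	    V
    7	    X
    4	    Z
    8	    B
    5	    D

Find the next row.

9  F

First component: alternating steps +4, −3, +4, −3, …; 2, 6, 3, 7, 4, 8, 5 → 9.
Letter: R, T, V, X, Z, B, D → F (letters move forward 2 places in the alphabet, wrapping Z→A).
So the next row is 9  F.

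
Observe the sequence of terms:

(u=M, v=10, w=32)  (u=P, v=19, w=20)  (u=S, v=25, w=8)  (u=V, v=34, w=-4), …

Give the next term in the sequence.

U goes M, P, S, V → Y (letters move forward 3 places in the alphabet).
For the v, alternating steps +9, +6, +9, +6, …: 10, 19, 25, 34 → 40.
For the w, −12 each step: 32, 20, 8, -4 → -16.
Putting it together: (u=Y, v=40, w=-16).

(u=Y, v=40, w=-16)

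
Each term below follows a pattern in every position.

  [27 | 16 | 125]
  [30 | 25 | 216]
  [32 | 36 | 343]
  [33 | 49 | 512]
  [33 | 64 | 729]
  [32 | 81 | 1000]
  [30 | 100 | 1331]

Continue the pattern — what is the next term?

For the first component, differences are 3, 2, 1, … (decreasing by 1 each time): 27, 30, 32, 33, 33, 32, 30 → 27.
Second component — perfect squares: 4², 5², 6², …: 16, 25, 36, 49, 64, 81, 100 → 121.
For the third component, perfect cubes: 5³, 6³, 7³, …: 125, 216, 343, 512, 729, 1000, 1331 → 1728.
Combining the parts gives [27 | 121 | 1728].

[27 | 121 | 1728]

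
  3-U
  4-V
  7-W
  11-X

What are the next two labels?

18-Y then 29-Z

First component: each term is the sum of the two before it; 3, 4, 7, 11 → 18 → 29.
Letter: letters move forward 1 place in the alphabet; U, V, W, X → Y → Z.
So the next two labels are 18-Y and 29-Z.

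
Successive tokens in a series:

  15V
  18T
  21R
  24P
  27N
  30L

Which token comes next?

33J

First component: 15, 18, 21, 24, 27, 30 → 33 (+3 each step).
Letter: letters move back 2 places in the alphabet; V, T, R, P, N, L → J.
Putting it together: 33J.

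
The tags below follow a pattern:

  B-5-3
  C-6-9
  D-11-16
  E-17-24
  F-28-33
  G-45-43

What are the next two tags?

H-73-54 then I-118-66

Letter — letters move forward 1 place in the alphabet: B, C, D, E, F, G → H → I.
Second component: each term is the sum of the two before it, so 5, 6, 11, 17, 28, 45 → 73 → 118.
Third component: 3, 9, 16, 24, 33, 43 → 54 → 66 (differences are 6, 7, 8, … (increasing by 1 each time)).
So the next two tags are H-73-54 and I-118-66.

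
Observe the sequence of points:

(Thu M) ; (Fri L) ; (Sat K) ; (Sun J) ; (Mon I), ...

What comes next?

Day: Thu, Fri, Sat, Sun, Mon → Tue (runs through the weekdays Mon→Sun).
Letter: letters move back 1 place in the alphabet, so M, L, K, J, I → H.
Putting it together: (Tue H).

(Tue H)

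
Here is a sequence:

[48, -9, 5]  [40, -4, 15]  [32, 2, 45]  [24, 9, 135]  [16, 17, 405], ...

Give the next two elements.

First coordinate: 48, 40, 32, 24, 16 → 8 → 0 (−8 each step).
Second coordinate: -9, -4, 2, 9, 17 → 26 → 36 (differences are 5, 6, 7, … (increasing by 1 each time)).
Third coordinate: ×3 each step; 5, 15, 45, 135, 405 → 1215 → 3645.
Putting the parts together: [8, 26, 1215] and then [0, 36, 3645].

[8, 26, 1215], [0, 36, 3645]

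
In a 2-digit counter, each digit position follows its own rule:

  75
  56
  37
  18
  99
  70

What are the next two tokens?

51 then 32

First digit: −2 each step, mod 10; 7, 5, 3, 1, 9, 7 → 5 → 3.
Second digit: +1 each step, mod 10, so 5, 6, 7, 8, 9, 0 → 1 → 2.
So the next two tokens are 51 and 32.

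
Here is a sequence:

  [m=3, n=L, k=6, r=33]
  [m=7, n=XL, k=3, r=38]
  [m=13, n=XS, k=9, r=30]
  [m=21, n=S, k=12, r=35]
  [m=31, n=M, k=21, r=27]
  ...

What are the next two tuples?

[m=43, n=L, k=33, r=32], [m=57, n=XL, k=54, r=24]

For the m, differences are 4, 6, 8, … (increasing by 2 each time): 3, 7, 13, 21, 31 → 43 → 57.
For the n, runs through clothing sizes XS→XL: L, XL, XS, S, M → L → XL.
K: 6, 3, 9, 12, 21 → 33 → 54 (each term is the sum of the two before it).
R: alternating steps +5, −8, +5, −8, …, so 33, 38, 30, 35, 27 → 32 → 24.
Putting the parts together: [m=43, n=L, k=33, r=32] and then [m=57, n=XL, k=54, r=24].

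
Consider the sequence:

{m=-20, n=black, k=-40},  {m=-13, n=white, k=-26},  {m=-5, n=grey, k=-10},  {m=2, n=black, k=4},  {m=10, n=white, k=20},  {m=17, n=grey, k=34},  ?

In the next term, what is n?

N goes black, white, grey, black, white, grey → black (repeats black → white → grey).

black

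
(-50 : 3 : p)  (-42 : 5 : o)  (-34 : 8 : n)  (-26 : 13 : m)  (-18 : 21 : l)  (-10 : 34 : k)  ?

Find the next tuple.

First component: +8 each step, so -50, -42, -34, -26, -18, -10 → -2.
For the second component, each term is the sum of the two before it: 3, 5, 8, 13, 21, 34 → 55.
Letter — letters move back 1 place in the alphabet: p, o, n, m, l, k → j.
So the next tuple is (-2 : 55 : j).

(-2 : 55 : j)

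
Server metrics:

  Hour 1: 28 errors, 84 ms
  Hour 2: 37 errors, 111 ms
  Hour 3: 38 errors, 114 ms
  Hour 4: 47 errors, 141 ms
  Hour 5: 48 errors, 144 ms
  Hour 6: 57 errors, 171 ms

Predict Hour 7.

58 errors, 174 ms

Errors: 28, 37, 38, 47, 48, 57 → 58 (alternating steps +9, +1, +9, +1, …).
Ms: always 3 × the errors, so 84, 111, 114, 141, 144, 171 → 174.
Putting it together: 58 errors, 174 ms.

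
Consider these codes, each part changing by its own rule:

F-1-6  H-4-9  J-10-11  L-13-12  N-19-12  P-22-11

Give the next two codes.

R-28-9 then T-31-6

For the letter, letters move forward 2 places in the alphabet: F, H, J, L, N, P → R → T.
Second component: alternating steps +3, +6, +3, +6, …, so 1, 4, 10, 13, 19, 22 → 28 → 31.
Third component: 6, 9, 11, 12, 12, 11 → 9 → 6 (differences are 3, 2, 1, … (decreasing by 1 each time)).
So the next two codes are R-28-9 and T-31-6.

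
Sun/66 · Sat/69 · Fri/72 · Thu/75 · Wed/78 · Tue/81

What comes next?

Day: Sun, Sat, Fri, Thu, Wed, Tue → Mon (runs backward through the weekdays Mon→Sun).
Second component: +3 each step; 66, 69, 72, 75, 78, 81 → 84.
Putting it together: Mon/84.

Mon/84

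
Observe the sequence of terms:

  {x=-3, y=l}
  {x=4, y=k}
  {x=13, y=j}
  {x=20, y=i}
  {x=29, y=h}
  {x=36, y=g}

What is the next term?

X: alternating steps +7, +9, +7, +9, …, so -3, 4, 13, 20, 29, 36 → 45.
Y — letters move back 1 place in the alphabet: l, k, j, i, h, g → f.
Combining the parts gives {x=45, y=f}.

{x=45, y=f}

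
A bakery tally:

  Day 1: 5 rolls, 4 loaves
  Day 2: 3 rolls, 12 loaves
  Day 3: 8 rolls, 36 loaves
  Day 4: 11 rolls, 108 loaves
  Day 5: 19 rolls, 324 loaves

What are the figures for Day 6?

Rolls: each term is the sum of the two before it; 5, 3, 8, 11, 19 → 30.
Loaves — ×3 each step: 4, 12, 36, 108, 324 → 972.
Putting it together: 30 rolls, 972 loaves.

30 rolls, 972 loaves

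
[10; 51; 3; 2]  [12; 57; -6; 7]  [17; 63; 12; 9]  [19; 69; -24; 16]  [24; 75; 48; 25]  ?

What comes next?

[26; 81; -96; 41]

First slot goes 10, 12, 17, 19, 24 → 26 (alternating steps +2, +5, +2, +5, …).
Second slot: 51, 57, 63, 69, 75 → 81 (+6 each step).
Third slot — ×(-2) each step: 3, -6, 12, -24, 48 → -96.
Fourth slot: each term is the sum of the two before it, so 2, 7, 9, 16, 25 → 41.
Combining the parts gives [26; 81; -96; 41].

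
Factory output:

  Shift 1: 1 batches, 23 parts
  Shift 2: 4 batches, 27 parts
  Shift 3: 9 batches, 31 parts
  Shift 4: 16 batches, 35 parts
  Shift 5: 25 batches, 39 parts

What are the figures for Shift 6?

36 batches, 43 parts

For the batches, perfect squares: 1², 2², 3², …: 1, 4, 9, 16, 25 → 36.
Parts: +4 each step; 23, 27, 31, 35, 39 → 43.
Combining the parts gives 36 batches, 43 parts.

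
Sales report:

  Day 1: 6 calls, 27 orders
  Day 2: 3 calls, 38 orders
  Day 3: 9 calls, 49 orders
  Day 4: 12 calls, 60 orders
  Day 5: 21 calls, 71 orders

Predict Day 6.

Calls: 6, 3, 9, 12, 21 → 33 (each term is the sum of the two before it).
For the orders, +11 each step: 27, 38, 49, 60, 71 → 82.
Putting it together: 33 calls, 82 orders.

33 calls, 82 orders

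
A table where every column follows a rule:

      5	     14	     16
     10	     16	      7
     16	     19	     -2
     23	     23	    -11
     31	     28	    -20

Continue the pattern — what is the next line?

40  34  -29

For the first component, differences are 5, 6, 7, … (increasing by 1 each time): 5, 10, 16, 23, 31 → 40.
Second component: 14, 16, 19, 23, 28 → 34 (differences are 2, 3, 4, … (increasing by 1 each time)).
Third component goes 16, 7, -2, -11, -20 → -29 (−9 each step).
Combining the parts gives 40  34  -29.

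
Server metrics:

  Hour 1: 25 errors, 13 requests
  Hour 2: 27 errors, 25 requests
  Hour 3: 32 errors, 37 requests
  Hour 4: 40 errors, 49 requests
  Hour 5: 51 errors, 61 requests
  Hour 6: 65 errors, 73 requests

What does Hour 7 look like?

Errors goes 25, 27, 32, 40, 51, 65 → 82 (differences are 2, 5, 8, … (increasing by 3 each time)).
Requests: +12 each step, so 13, 25, 37, 49, 61, 73 → 85.
Putting it together: 82 errors, 85 requests.

82 errors, 85 requests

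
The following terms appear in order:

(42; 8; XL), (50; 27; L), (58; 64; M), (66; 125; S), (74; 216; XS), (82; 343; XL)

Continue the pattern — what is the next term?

(90; 512; L)

First entry: 42, 50, 58, 66, 74, 82 → 90 (+8 each step).
Second entry — perfect cubes: 2³, 3³, 4³, …: 8, 27, 64, 125, 216, 343 → 512.
Size goes XL, L, M, S, XS, XL → L (repeats XL → L → M → S → XS).
Combining the parts gives (90; 512; L).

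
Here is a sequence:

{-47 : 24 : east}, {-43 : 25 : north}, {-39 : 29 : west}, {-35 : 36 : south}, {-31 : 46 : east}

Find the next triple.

{-27 : 59 : north}

First slot goes -47, -43, -39, -35, -31 → -27 (+4 each step).
Second slot: differences are 1, 4, 7, … (increasing by 3 each time), so 24, 25, 29, 36, 46 → 59.
Direction: east, north, west, south, east → north (repeats east → north → west → south).
Putting it together: {-27 : 59 : north}.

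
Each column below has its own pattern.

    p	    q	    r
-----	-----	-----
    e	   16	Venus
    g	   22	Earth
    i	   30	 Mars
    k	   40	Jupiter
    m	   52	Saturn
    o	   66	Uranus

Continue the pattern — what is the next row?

q  82  Neptune

Column p: e, g, i, k, m, o → q (letters move forward 2 places in the alphabet).
Column q: 16, 22, 30, 40, 52, 66 → 82 (differences are 6, 8, 10, … (increasing by 2 each time)).
For the column r, runs through the planets Mercury→Neptune: Venus, Earth, Mars, Jupiter, Saturn, Uranus → Neptune.
Putting it together: q  82  Neptune.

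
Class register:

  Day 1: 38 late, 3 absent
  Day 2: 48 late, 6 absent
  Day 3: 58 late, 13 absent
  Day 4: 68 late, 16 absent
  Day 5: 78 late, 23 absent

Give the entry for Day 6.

Late: +10 each step; 38, 48, 58, 68, 78 → 88.
Absent: alternating steps +3, +7, +3, +7, …; 3, 6, 13, 16, 23 → 26.
Putting it together: 88 late, 26 absent.

88 late, 26 absent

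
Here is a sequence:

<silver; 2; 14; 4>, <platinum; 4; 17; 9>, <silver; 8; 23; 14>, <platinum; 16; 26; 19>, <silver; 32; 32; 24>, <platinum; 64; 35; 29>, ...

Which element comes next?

<silver; 128; 41; 34>

Metal: alternates silver ↔ platinum; silver, platinum, silver, platinum, silver, platinum → silver.
Second slot: ×2 each step, so 2, 4, 8, 16, 32, 64 → 128.
Third slot: alternating steps +3, +6, +3, +6, …; 14, 17, 23, 26, 32, 35 → 41.
Fourth slot: +5 each step; 4, 9, 14, 19, 24, 29 → 34.
Combining the parts gives <silver; 128; 41; 34>.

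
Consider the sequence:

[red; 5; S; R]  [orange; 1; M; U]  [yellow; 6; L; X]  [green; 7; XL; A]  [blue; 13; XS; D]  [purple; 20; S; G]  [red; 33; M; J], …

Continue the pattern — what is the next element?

Colour — repeats red → orange → yellow → green → blue → purple: red, orange, yellow, green, blue, purple, red → orange.
Second value: each term is the sum of the two before it; 5, 1, 6, 7, 13, 20, 33 → 53.
Size: repeats S → M → L → XL → XS; S, M, L, XL, XS, S, M → L.
Letter goes R, U, X, A, D, G, J → M (letters move forward 3 places in the alphabet, wrapping Z→A).
So the next element is [orange; 53; L; M].

[orange; 53; L; M]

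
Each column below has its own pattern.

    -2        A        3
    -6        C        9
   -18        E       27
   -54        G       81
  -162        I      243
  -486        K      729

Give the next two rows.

-1458  M  2187; -4374  O  6561

First component goes -2, -6, -18, -54, -162, -486 → -1458 → -4374 (×3 each step).
Letter: letters move forward 2 places in the alphabet; A, C, E, G, I, K → M → O.
For the third component, ×3 each step: 3, 9, 27, 81, 243, 729 → 2187 → 6561.
So the next two rows are -1458  M  2187 and -4374  O  6561.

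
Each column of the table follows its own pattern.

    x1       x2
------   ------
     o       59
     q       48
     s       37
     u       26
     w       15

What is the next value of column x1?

Column x1: letters move forward 2 places in the alphabet; o, q, s, u, w → y.

y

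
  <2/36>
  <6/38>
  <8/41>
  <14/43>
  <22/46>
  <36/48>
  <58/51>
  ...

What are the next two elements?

<94/53>, <152/56>

First slot: each term is the sum of the two before it, so 2, 6, 8, 14, 22, 36, 58 → 94 → 152.
For the second slot, alternating steps +2, +3, +2, +3, …: 36, 38, 41, 43, 46, 48, 51 → 53 → 56.
Putting the parts together: <94/53> and then <152/56>.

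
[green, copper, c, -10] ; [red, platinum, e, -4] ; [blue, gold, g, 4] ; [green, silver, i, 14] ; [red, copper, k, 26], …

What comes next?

Colour — repeats green → red → blue: green, red, blue, green, red → blue.
Metal: repeats copper → platinum → gold → silver; copper, platinum, gold, silver, copper → platinum.
For the letter, letters move forward 2 places in the alphabet: c, e, g, i, k → m.
For the fourth component, differences are 6, 8, 10, … (increasing by 2 each time): -10, -4, 4, 14, 26 → 40.
Combining the parts gives [blue, platinum, m, 40].

[blue, platinum, m, 40]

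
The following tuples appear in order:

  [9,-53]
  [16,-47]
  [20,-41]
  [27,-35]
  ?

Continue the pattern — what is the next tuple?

For the first slot, alternating steps +7, +4, +7, +4, …: 9, 16, 20, 27 → 31.
For the second slot, +6 each step: -53, -47, -41, -35 → -29.
Combining the parts gives [31,-29].

[31,-29]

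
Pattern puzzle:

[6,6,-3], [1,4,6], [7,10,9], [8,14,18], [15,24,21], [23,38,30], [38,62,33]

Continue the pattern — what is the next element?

[61,100,42]

First value: 6, 1, 7, 8, 15, 23, 38 → 61 (each term is the sum of the two before it).
Second value — each term is the sum of the two before it: 6, 4, 10, 14, 24, 38, 62 → 100.
Third value — alternating steps +9, +3, +9, +3, …: -3, 6, 9, 18, 21, 30, 33 → 42.
So the next element is [61,100,42].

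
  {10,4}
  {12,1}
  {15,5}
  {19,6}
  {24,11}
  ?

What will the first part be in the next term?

For the first part, differences are 2, 3, 4, … (increasing by 1 each time): 10, 12, 15, 19, 24 → 30.

30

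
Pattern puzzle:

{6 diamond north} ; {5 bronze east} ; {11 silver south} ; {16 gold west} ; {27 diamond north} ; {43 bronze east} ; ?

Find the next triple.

First value: 6, 5, 11, 16, 27, 43 → 70 (each term is the sum of the two before it).
Rank goes diamond, bronze, silver, gold, diamond, bronze → silver (repeats diamond → bronze → silver → gold).
For the direction, repeats north → east → south → west: north, east, south, west, north, east → south.
So the next triple is {70 silver south}.

{70 silver south}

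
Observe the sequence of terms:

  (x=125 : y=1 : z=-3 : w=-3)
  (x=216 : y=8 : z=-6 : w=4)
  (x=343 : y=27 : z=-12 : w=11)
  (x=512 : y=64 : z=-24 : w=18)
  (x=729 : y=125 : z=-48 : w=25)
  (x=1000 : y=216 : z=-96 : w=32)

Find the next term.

X: 125, 216, 343, 512, 729, 1000 → 1331 (perfect cubes: 5³, 6³, 7³, …).
For the y, perfect cubes: 1³, 2³, 3³, …: 1, 8, 27, 64, 125, 216 → 343.
For the z, ×2 each step: -3, -6, -12, -24, -48, -96 → -192.
W: +7 each step, so -3, 4, 11, 18, 25, 32 → 39.
Putting it together: (x=1331 : y=343 : z=-192 : w=39).

(x=1331 : y=343 : z=-192 : w=39)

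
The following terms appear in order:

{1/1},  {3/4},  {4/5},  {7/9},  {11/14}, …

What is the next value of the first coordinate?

First coordinate — each term is the sum of the two before it: 1, 3, 4, 7, 11 → 18.
Second coordinate goes 1, 4, 5, 9, 14 → 23 (each term is the sum of the two before it).

18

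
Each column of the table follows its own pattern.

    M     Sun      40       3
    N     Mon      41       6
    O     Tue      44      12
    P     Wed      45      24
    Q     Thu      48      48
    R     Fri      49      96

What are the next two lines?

S  Sat  52  192; T  Sun  53  384

For the letter, letters move forward 1 place in the alphabet: M, N, O, P, Q, R → S → T.
For the day, runs through the weekdays Mon→Sun: Sun, Mon, Tue, Wed, Thu, Fri → Sat → Sun.
For the third component, alternating steps +1, +3, +1, +3, …: 40, 41, 44, 45, 48, 49 → 52 → 53.
Fourth component: ×2 each step, so 3, 6, 12, 24, 48, 96 → 192 → 384.
So the next two lines are S  Sat  52  192 and T  Sun  53  384.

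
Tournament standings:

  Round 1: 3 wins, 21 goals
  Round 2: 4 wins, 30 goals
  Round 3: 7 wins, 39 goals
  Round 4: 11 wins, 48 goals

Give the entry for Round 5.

18 wins, 57 goals

Wins — each term is the sum of the two before it: 3, 4, 7, 11 → 18.
Goals: +9 each step, so 21, 30, 39, 48 → 57.
Putting it together: 18 wins, 57 goals.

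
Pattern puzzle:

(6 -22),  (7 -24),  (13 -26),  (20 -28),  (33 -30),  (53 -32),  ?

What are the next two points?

For the first entry, each term is the sum of the two before it: 6, 7, 13, 20, 33, 53 → 86 → 139.
Second entry: −2 each step; -22, -24, -26, -28, -30, -32 → -34 → -36.
So the next two points are (86 -34) and (139 -36).

(86 -34), (139 -36)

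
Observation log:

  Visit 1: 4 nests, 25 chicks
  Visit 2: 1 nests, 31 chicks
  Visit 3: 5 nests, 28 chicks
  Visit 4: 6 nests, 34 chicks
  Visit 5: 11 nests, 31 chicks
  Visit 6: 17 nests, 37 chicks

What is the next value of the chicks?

34

Chicks goes 25, 31, 28, 34, 31, 37 → 34 (alternating steps +6, −3, +6, −3, …).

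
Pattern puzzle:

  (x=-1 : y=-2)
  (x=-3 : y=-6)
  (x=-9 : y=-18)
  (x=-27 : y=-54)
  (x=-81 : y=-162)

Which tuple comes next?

(x=-243 : y=-486)

For the x, ×3 each step: -1, -3, -9, -27, -81 → -243.
Y: -2, -6, -18, -54, -162 → -486 (always 2 × the x).
Combining the parts gives (x=-243 : y=-486).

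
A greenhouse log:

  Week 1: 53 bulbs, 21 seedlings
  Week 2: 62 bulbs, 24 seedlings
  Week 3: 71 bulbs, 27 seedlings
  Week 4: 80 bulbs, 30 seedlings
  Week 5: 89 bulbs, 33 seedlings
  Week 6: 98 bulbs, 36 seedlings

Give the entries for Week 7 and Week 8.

Bulbs goes 53, 62, 71, 80, 89, 98 → 107 → 116 (+9 each step).
For the seedlings, +3 each step: 21, 24, 27, 30, 33, 36 → 39 → 42.
Putting the parts together: 107 bulbs, 39 seedlings and then 116 bulbs, 42 seedlings.

107 bulbs, 39 seedlings; 116 bulbs, 42 seedlings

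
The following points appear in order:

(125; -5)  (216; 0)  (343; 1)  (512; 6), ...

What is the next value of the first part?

First part: perfect cubes: 5³, 6³, 7³, …; 125, 216, 343, 512 → 729.

729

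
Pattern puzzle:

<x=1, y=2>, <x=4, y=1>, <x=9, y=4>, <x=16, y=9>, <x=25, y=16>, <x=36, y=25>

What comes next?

<x=49, y=36>

X: 1, 4, 9, 16, 25, 36 → 49 (perfect squares: 1², 2², 3², …).
Y: always the previous value of the x; 2, 1, 4, 9, 16, 25 → 36.
Combining the parts gives <x=49, y=36>.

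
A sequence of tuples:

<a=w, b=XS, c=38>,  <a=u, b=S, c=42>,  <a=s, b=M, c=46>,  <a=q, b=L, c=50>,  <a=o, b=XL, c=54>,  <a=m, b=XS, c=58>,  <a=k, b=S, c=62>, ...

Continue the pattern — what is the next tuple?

<a=i, b=M, c=66>

A — letters move back 2 places in the alphabet: w, u, s, q, o, m, k → i.
B goes XS, S, M, L, XL, XS, S → M (repeats XS → S → M → L → XL).
C: +4 each step; 38, 42, 46, 50, 54, 58, 62 → 66.
Combining the parts gives <a=i, b=M, c=66>.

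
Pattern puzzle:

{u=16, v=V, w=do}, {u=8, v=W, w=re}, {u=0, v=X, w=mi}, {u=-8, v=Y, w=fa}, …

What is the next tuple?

For the u, −8 each step: 16, 8, 0, -8 → -16.
V: letters move forward 1 place in the alphabet, so V, W, X, Y → Z.
W goes do, re, mi, fa → sol (runs through the solfège scale do→ti).
Combining the parts gives {u=-16, v=Z, w=sol}.

{u=-16, v=Z, w=sol}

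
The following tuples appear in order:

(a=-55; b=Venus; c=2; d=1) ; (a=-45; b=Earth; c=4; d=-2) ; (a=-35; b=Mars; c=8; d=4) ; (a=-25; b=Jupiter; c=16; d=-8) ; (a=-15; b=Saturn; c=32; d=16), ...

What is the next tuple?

A — +10 each step: -55, -45, -35, -25, -15 → -5.
For the b, runs through the planets Mercury→Neptune: Venus, Earth, Mars, Jupiter, Saturn → Uranus.
C: ×2 each step, so 2, 4, 8, 16, 32 → 64.
For the d, ×(-2) each step: 1, -2, 4, -8, 16 → -32.
Putting it together: (a=-5; b=Uranus; c=64; d=-32).

(a=-5; b=Uranus; c=64; d=-32)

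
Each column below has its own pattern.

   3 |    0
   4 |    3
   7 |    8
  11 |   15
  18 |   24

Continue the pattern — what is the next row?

29  35

First component — each term is the sum of the two before it: 3, 4, 7, 11, 18 → 29.
Second component: 0, 3, 8, 15, 24 → 35 (differences are 3, 5, 7, … (increasing by 2 each time)).
So the next row is 29  35.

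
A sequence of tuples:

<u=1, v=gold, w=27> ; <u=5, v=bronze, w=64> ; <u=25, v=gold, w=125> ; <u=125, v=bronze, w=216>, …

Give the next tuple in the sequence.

U — ×5 each step: 1, 5, 25, 125 → 625.
V goes gold, bronze, gold, bronze → gold (alternates gold ↔ bronze).
W — perfect cubes: 3³, 4³, 5³, …: 27, 64, 125, 216 → 343.
So the next tuple is <u=625, v=gold, w=343>.

<u=625, v=gold, w=343>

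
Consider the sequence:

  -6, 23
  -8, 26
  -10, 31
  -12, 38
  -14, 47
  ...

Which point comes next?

For the first entry, −2 each step: -6, -8, -10, -12, -14 → -16.
Second entry: differences are 3, 5, 7, … (increasing by 2 each time); 23, 26, 31, 38, 47 → 58.
Combining the parts gives -16, 58.

-16, 58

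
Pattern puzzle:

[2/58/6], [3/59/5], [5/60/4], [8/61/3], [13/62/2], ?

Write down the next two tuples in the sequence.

First slot: each term is the sum of the two before it; 2, 3, 5, 8, 13 → 21 → 34.
Second slot — +1 each step: 58, 59, 60, 61, 62 → 63 → 64.
Third slot goes 6, 5, 4, 3, 2 → 1 → 0 (together with the second slot always sums to 64).
Putting the parts together: [21/63/1] and then [34/64/0].

[21/63/1], [34/64/0]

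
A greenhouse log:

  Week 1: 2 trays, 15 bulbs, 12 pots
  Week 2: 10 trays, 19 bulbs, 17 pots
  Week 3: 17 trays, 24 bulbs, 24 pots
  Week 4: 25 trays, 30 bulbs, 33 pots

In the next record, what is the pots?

44

Pots — differences are 5, 7, 9, … (increasing by 2 each time): 12, 17, 24, 33 → 44.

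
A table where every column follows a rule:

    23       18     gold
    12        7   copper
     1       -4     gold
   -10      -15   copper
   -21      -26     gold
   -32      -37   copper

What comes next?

-43  -48  gold

First component: 23, 12, 1, -10, -21, -32 → -43 (−11 each step).
Second component — always 5 less than the first component: 18, 7, -4, -15, -26, -37 → -48.
Metal: alternates gold ↔ copper, so gold, copper, gold, copper, gold, copper → gold.
So the next line is -43  -48  gold.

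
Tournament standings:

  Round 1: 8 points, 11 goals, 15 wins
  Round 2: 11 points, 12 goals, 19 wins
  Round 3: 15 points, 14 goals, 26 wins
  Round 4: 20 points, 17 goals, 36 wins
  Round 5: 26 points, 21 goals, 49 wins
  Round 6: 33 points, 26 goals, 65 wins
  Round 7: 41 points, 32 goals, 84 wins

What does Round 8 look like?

50 points, 39 goals, 106 wins

Points: differences are 3, 4, 5, … (increasing by 1 each time); 8, 11, 15, 20, 26, 33, 41 → 50.
Goals: differences are 1, 2, 3, … (increasing by 1 each time), so 11, 12, 14, 17, 21, 26, 32 → 39.
Wins goes 15, 19, 26, 36, 49, 65, 84 → 106 (differences are 4, 7, 10, … (increasing by 3 each time)).
So the next line is 50 points, 39 goals, 106 wins.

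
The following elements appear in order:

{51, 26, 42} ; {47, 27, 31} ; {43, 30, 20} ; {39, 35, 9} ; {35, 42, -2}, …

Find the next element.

{31, 51, -13}

First slot goes 51, 47, 43, 39, 35 → 31 (−4 each step).
Second slot: differences are 1, 3, 5, … (increasing by 2 each time), so 26, 27, 30, 35, 42 → 51.
For the third slot, −11 each step: 42, 31, 20, 9, -2 → -13.
Putting it together: {31, 51, -13}.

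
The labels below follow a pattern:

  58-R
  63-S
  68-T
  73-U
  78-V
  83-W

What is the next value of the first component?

88

For the first component, +5 each step: 58, 63, 68, 73, 78, 83 → 88.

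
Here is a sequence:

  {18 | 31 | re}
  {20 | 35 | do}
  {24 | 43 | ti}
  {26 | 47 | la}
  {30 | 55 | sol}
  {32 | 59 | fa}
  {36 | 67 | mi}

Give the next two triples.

First coordinate: 18, 20, 24, 26, 30, 32, 36 → 38 → 42 (alternating steps +2, +4, +2, +4, …).
For the second coordinate, alternating steps +4, +8, +4, +8, …: 31, 35, 43, 47, 55, 59, 67 → 71 → 79.
Note: re, do, ti, la, sol, fa, mi → re → do (runs backward through the solfège scale do→ti).
So the next two triples are {38 | 71 | re} and {42 | 79 | do}.

{38 | 71 | re}, {42 | 79 | do}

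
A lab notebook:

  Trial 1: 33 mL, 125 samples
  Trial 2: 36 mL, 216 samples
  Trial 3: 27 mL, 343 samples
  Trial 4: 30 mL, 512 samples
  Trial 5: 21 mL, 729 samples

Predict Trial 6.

ML: alternating steps +3, −9, +3, −9, …; 33, 36, 27, 30, 21 → 24.
Samples: perfect cubes: 5³, 6³, 7³, …, so 125, 216, 343, 512, 729 → 1000.
Putting it together: 24 mL, 1000 samples.

24 mL, 1000 samples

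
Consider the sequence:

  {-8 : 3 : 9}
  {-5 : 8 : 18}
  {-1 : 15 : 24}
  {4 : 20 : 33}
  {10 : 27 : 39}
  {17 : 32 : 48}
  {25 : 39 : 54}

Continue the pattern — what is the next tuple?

{34 : 44 : 63}

First entry: -8, -5, -1, 4, 10, 17, 25 → 34 (differences are 3, 4, 5, … (increasing by 1 each time)).
Second entry goes 3, 8, 15, 20, 27, 32, 39 → 44 (alternating steps +5, +7, +5, +7, …).
For the third entry, alternating steps +9, +6, +9, +6, …: 9, 18, 24, 33, 39, 48, 54 → 63.
So the next tuple is {34 : 44 : 63}.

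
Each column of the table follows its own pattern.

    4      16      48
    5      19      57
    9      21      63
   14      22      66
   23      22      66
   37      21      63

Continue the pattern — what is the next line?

60  19  57

First component — each term is the sum of the two before it: 4, 5, 9, 14, 23, 37 → 60.
For the second component, differences are 3, 2, 1, … (decreasing by 1 each time): 16, 19, 21, 22, 22, 21 → 19.
For the third component, always 3 × the second component: 48, 57, 63, 66, 66, 63 → 57.
So the next line is 60  19  57.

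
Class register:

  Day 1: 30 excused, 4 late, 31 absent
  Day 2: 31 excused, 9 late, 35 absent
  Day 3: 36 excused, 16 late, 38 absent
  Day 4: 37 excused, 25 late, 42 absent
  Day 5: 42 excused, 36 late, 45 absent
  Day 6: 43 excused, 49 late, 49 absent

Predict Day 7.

Excused — alternating steps +1, +5, +1, +5, …: 30, 31, 36, 37, 42, 43 → 48.
Late: perfect squares: 2², 3², 4², …; 4, 9, 16, 25, 36, 49 → 64.
Absent — alternating steps +4, +3, +4, +3, …: 31, 35, 38, 42, 45, 49 → 52.
So the next record is 48 excused, 64 late, 52 absent.

48 excused, 64 late, 52 absent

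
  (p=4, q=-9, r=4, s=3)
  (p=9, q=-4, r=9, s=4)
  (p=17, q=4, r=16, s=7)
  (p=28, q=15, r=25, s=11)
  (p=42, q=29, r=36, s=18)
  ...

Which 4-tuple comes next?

P: differences are 5, 8, 11, … (increasing by 3 each time); 4, 9, 17, 28, 42 → 59.
Q: differences are 5, 8, 11, … (increasing by 3 each time); -9, -4, 4, 15, 29 → 46.
R: perfect squares: 2², 3², 4², …; 4, 9, 16, 25, 36 → 49.
S: each term is the sum of the two before it; 3, 4, 7, 11, 18 → 29.
Putting it together: (p=59, q=46, r=49, s=29).

(p=59, q=46, r=49, s=29)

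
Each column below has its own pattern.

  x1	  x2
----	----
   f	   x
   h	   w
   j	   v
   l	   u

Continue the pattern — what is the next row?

n  t

Column x1: letters move forward 2 places in the alphabet, so f, h, j, l → n.
Column x2: x, w, v, u → t (letters move back 1 place in the alphabet).
Putting it together: n  t.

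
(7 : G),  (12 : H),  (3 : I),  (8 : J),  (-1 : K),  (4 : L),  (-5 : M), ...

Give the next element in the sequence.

(0 : N)

First component goes 7, 12, 3, 8, -1, 4, -5 → 0 (alternating steps +5, −9, +5, −9, …).
Letter — letters move forward 1 place in the alphabet: G, H, I, J, K, L, M → N.
Putting it together: (0 : N).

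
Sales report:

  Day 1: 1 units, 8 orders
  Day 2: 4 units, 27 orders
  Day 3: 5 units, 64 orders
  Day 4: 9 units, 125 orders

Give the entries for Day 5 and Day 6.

14 units, 216 orders; 23 units, 343 orders

Units: each term is the sum of the two before it; 1, 4, 5, 9 → 14 → 23.
Orders — perfect cubes: 2³, 3³, 4³, …: 8, 27, 64, 125 → 216 → 343.
So the next two lines are 14 units, 216 orders and 23 units, 343 orders.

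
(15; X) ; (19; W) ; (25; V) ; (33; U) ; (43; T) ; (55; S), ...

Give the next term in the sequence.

First slot — differences are 4, 6, 8, … (increasing by 2 each time): 15, 19, 25, 33, 43, 55 → 69.
Letter goes X, W, V, U, T, S → R (letters move back 1 place in the alphabet).
Putting it together: (69; R).

(69; R)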